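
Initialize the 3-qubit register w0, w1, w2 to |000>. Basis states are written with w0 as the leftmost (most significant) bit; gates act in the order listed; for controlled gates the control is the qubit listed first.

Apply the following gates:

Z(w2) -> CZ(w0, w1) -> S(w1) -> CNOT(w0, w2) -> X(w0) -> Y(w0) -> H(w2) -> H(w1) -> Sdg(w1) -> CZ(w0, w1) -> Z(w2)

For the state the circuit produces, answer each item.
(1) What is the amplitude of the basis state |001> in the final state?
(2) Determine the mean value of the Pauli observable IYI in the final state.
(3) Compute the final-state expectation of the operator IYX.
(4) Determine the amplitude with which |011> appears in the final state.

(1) |001> carries amplitude I/2 in the final state.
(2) In the final state, IYI has expectation -1.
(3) The expectation value of IYX is 1.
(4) The amplitude on |011> is 1/2.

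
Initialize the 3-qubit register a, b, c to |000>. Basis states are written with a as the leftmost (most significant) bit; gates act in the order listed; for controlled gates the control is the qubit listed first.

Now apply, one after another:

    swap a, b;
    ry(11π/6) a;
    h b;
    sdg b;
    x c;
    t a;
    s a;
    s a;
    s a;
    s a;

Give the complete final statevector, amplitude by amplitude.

After the circuit, the state carries amplitude 0 on |000>, -sqrt(3)/4 - 1/4 on |001>, 0 on |010>, I*(1 + sqrt(3))/4 on |011>, 0 on |100>, (-1 + sqrt(3))*exp(I*pi/4)/4 on |101>, 0 on |110>, (1 - sqrt(3))*exp(3*I*pi/4)/4 on |111>. Key observation: gates 7-10 undo each other exactly, leaving only the rest of the circuit to track.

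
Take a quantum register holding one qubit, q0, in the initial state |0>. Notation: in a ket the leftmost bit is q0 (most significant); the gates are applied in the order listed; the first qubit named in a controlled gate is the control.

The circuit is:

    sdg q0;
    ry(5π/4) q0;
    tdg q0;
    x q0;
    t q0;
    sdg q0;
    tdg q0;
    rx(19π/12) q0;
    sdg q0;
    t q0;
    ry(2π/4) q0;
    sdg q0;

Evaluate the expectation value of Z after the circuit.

The expectation value of Z is -sqrt(6)/8 - sqrt(3)/8 + 1/8 + sqrt(2)/8.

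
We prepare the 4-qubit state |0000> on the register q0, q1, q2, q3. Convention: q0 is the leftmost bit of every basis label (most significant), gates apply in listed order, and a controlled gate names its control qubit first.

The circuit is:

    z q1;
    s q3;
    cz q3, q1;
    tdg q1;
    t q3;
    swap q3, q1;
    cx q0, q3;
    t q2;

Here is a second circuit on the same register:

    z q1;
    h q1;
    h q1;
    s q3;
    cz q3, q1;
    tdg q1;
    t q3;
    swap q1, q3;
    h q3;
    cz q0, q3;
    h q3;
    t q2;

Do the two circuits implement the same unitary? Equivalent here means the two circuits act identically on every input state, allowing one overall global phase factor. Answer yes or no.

Yes: on every input state the two circuits agree up to one overall phase factor.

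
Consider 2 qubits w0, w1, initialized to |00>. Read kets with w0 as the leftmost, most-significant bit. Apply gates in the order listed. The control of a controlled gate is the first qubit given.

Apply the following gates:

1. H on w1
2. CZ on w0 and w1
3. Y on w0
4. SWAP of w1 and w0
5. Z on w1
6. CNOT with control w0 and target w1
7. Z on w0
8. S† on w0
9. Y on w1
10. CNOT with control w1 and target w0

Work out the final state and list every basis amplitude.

The resulting statevector has amplitude -sqrt(2)/2 on |00>, sqrt(2)*I/2 on |01>, 0 on |10>, 0 on |11>.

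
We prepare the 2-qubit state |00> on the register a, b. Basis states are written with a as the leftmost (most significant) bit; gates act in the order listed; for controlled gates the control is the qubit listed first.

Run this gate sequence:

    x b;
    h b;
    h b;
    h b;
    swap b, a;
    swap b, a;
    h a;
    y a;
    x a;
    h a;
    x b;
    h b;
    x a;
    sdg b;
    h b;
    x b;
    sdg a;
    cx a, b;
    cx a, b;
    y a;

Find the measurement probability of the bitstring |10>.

The probability of measuring |10> is 1/2.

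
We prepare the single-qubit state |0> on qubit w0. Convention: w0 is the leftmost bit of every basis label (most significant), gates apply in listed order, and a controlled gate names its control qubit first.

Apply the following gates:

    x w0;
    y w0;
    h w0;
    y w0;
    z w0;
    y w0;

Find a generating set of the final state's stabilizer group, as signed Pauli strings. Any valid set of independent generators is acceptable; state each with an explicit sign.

The final state is stabilized by the group generated by -X; other independent generating sets are equally valid.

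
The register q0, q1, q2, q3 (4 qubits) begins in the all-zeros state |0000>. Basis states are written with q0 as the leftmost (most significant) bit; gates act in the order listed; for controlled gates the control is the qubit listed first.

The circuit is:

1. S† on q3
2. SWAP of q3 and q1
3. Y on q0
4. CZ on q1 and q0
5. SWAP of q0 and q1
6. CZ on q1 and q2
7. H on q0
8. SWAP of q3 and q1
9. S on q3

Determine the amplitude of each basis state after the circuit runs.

The resulting statevector has amplitude -sqrt(2)/2 on |0001>, -sqrt(2)/2 on |1001>, and 0 on every other basis state.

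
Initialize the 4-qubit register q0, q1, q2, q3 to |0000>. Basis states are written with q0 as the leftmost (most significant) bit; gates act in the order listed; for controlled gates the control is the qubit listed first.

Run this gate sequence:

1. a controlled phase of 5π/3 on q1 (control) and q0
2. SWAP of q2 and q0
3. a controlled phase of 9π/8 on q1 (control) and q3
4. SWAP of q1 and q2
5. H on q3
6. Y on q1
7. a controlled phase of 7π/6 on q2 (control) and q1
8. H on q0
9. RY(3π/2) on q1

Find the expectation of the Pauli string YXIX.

The observable YXIX averages to 0.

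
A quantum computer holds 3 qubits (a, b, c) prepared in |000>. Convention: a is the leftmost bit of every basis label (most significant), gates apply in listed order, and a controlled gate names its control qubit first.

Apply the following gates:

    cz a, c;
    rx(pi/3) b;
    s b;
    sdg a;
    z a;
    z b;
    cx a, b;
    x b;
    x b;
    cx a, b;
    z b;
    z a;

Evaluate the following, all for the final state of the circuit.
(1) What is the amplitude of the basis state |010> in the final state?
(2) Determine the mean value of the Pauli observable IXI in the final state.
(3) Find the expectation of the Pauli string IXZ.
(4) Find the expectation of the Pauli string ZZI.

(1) |010> carries amplitude 1/2 in the final state. Key observation: the block from step 5 through step 12 cancels to the identity and can be dropped.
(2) In the final state, IXI has expectation sqrt(3)/2.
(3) The expectation value of IXZ is sqrt(3)/2.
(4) The expectation value of ZZI is 1/2.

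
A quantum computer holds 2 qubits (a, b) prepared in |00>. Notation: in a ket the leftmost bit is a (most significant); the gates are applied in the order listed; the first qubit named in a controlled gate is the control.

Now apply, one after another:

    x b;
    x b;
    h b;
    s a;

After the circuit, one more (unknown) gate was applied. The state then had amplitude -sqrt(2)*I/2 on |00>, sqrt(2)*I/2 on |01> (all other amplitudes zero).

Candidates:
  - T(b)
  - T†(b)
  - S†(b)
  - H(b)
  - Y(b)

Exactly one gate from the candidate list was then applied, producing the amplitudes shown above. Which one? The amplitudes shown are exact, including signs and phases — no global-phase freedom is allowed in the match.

The applied gate was Y(b). Key observation: steps 1-2 multiply out to the identity, so the circuit reduces to the remaining gates.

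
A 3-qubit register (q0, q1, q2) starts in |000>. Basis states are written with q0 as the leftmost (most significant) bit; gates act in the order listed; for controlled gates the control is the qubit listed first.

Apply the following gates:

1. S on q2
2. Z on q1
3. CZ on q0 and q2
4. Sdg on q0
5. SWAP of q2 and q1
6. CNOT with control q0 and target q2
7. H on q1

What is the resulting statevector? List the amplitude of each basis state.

After the circuit, the state carries amplitude sqrt(2)/2 on |000>, sqrt(2)/2 on |010>, and 0 on every other basis state.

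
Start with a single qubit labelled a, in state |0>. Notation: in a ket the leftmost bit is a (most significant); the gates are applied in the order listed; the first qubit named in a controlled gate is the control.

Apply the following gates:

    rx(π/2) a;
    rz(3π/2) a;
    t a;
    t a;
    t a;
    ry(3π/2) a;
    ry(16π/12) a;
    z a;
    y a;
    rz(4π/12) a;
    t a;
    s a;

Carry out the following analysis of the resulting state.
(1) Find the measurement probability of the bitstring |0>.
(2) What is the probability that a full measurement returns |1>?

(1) The probability of measuring |0> is sqrt(2)/8 + 1/2.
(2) A full measurement returns |1> with probability 1/2 - sqrt(2)/8.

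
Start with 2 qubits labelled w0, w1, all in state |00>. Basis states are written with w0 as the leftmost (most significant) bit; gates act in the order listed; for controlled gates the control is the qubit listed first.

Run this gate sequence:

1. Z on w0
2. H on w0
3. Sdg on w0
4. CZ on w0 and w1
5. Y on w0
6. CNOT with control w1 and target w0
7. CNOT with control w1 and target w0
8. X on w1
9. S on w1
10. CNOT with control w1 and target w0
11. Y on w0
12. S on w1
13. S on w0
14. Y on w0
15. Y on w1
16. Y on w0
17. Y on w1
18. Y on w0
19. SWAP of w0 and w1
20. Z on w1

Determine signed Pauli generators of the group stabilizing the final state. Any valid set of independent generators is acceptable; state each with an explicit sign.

One valid set of independent stabilizer generators is -IX, -ZI (any independent generating set of the same group is equally correct).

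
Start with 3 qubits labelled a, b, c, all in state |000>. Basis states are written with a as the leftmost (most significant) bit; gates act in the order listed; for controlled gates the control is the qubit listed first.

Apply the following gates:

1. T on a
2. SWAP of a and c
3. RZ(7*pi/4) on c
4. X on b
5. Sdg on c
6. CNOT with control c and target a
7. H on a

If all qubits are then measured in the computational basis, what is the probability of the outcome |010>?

Outcome |010> occurs with probability 1/2.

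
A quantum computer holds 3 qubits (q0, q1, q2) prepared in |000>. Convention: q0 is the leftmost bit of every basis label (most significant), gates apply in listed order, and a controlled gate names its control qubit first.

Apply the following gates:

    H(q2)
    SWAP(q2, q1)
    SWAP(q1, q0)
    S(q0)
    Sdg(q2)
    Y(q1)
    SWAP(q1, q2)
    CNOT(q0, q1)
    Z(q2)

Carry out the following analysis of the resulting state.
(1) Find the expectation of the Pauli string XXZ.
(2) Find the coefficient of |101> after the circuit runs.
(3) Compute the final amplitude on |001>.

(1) In the final state, XXZ has expectation 0.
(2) The amplitude on |101> is 0.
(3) |001> carries amplitude -sqrt(2)*I/2 in the final state.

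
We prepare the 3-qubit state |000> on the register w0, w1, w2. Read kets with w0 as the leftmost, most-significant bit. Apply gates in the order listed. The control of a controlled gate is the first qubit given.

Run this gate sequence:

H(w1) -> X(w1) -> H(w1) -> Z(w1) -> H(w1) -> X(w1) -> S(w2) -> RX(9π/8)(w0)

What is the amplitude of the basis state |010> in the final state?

|010> carries amplitude -sqrt(2)*sin(pi/16)/2 in the final state.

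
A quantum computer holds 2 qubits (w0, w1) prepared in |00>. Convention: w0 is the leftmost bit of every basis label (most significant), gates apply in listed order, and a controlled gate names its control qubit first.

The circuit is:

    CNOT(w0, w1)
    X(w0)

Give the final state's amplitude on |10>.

The amplitude on |10> is 1.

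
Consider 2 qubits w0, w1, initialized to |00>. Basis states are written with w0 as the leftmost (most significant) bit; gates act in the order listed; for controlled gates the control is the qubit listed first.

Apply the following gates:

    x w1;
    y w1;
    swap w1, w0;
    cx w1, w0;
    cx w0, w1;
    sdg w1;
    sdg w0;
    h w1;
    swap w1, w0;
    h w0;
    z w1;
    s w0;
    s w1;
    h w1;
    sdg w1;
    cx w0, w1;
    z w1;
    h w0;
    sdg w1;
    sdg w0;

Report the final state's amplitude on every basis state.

The resulting statevector has amplitude -I/2 on |00>, -I/2 on |01>, -1/2 on |10>, -1/2 on |11>.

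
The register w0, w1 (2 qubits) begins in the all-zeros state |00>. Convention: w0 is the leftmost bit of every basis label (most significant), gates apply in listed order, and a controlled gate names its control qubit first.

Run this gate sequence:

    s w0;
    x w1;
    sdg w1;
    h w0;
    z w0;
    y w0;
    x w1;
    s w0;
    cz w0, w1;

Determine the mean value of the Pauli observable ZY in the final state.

In the final state, ZY has expectation 0.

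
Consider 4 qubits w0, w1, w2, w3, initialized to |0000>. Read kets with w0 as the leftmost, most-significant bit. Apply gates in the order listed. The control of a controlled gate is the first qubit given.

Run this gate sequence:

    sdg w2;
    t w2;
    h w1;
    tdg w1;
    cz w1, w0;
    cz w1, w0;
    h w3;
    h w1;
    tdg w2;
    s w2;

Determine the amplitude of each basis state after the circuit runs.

The final amplitudes are sqrt(2)*(1 - exp(3*I*pi/4))/4 on |0000>, sqrt(2)*(1 - exp(3*I*pi/4))/4 on |0001>, sqrt(2)*(1 + exp(3*I*pi/4))/4 on |0100>, sqrt(2)*(1 + exp(3*I*pi/4))/4 on |0101>, and 0 on every other basis state.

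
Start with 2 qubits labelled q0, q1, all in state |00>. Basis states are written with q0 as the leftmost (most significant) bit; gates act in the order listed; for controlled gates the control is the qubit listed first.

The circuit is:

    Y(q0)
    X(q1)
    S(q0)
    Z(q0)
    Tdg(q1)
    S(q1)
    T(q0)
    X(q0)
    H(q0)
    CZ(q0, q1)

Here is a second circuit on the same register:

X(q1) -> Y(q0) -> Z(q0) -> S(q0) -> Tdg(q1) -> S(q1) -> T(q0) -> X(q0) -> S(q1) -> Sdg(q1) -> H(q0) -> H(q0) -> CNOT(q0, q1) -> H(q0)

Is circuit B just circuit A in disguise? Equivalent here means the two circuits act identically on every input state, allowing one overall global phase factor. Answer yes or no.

No: there is an input state on which the two circuits produce genuinely different outputs (not merely differing by a phase).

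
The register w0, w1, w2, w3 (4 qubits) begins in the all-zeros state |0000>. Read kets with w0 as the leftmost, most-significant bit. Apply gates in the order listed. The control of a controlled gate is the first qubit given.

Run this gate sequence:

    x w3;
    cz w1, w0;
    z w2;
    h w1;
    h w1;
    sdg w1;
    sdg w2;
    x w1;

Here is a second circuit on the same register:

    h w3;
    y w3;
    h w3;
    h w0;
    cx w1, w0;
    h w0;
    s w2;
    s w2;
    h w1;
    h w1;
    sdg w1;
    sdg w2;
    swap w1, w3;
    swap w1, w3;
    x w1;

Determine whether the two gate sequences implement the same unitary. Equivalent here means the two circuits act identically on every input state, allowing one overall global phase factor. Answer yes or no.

No, they are not equivalent — no single phase factor reconciles the two unitaries.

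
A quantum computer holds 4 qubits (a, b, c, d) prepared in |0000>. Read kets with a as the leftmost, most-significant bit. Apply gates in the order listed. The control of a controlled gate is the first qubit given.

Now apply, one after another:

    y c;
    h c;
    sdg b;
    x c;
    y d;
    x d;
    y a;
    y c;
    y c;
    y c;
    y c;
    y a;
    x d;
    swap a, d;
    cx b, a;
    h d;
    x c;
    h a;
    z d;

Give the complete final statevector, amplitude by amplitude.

The final amplitudes are -sqrt(2)/4 on |0000>, sqrt(2)/4 on |0001>, sqrt(2)/4 on |0010>, -sqrt(2)/4 on |0011>, 0 on |0100>, 0 on |0101>, 0 on |0110>, 0 on |0111>, sqrt(2)/4 on |1000>, -sqrt(2)/4 on |1001>, -sqrt(2)/4 on |1010>, sqrt(2)/4 on |1011>, 0 on |1100>, 0 on |1101>, 0 on |1110>, 0 on |1111>. Key observation: gates 6-13 undo each other exactly, leaving only the rest of the circuit to track.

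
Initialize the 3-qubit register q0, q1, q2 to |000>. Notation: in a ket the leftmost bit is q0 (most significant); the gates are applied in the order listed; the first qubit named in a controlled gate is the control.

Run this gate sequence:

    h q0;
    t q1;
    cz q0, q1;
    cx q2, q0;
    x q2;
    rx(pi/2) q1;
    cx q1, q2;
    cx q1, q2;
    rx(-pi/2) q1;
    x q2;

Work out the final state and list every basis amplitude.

After the circuit, the state carries amplitude sqrt(2)/2 on |000>, sqrt(2)/2 on |100>, and 0 on every other basis state. Key observation: gates 5-10 undo each other exactly, leaving only the rest of the circuit to track.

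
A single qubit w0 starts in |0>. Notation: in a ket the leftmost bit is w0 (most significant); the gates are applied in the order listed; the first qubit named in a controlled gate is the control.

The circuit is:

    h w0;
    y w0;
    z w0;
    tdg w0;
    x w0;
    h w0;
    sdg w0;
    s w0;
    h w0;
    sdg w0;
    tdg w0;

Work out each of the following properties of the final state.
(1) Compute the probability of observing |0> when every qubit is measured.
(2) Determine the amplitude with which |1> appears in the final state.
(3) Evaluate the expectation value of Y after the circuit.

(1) A full measurement returns |0> with probability 1/2. Key observation: the block from step 6 through step 9 cancels to the identity and can be dropped.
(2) |1> carries amplitude sqrt(2)*exp(3*I*pi/4)/2 in the final state.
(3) The observable Y averages to -1.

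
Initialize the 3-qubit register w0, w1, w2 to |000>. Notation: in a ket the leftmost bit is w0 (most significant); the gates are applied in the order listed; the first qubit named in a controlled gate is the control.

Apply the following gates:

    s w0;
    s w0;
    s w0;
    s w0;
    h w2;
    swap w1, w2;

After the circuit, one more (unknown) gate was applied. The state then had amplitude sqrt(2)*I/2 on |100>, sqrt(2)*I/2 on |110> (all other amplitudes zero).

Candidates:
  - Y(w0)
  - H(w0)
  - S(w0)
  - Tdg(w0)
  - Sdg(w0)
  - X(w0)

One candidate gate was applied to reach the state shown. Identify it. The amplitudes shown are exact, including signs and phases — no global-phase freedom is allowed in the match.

It was Y(w0) that produced the state shown. Key observation: steps 1-4 multiply out to the identity, so the circuit reduces to the remaining gates.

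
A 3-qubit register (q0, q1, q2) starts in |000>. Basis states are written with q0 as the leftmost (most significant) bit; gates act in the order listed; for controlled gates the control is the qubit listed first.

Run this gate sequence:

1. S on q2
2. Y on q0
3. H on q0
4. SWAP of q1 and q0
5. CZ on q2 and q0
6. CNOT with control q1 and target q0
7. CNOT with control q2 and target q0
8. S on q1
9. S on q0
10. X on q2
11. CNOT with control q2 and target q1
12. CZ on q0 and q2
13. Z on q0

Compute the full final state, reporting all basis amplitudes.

The resulting statevector has amplitude sqrt(2)*I/2 on |011>, sqrt(2)*I/2 on |101>, and 0 on every other basis state.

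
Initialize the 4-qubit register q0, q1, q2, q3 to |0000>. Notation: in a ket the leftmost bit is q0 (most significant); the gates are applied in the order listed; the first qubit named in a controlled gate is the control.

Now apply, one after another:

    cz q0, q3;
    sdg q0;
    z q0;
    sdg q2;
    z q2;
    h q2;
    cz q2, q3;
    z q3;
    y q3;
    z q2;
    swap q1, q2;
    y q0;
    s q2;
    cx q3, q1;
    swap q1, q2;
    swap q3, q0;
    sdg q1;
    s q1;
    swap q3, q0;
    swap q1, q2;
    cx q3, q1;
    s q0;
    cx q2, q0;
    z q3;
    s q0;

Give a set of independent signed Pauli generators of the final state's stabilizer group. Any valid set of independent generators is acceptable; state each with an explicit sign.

The stabilizer group can be generated by -IXII, -ZIII, +IIZI, -IIIZ, among other valid generating sets. Key observation: gates 14-21 undo each other exactly, leaving only the rest of the circuit to track.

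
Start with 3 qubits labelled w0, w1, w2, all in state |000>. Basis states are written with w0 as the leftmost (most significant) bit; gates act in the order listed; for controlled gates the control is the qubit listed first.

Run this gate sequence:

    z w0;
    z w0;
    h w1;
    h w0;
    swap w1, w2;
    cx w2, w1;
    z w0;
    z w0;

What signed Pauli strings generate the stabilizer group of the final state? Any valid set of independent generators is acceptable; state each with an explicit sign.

One valid set of independent stabilizer generators is +XII, +IXX, +IZZ (any independent generating set of the same group is equally correct).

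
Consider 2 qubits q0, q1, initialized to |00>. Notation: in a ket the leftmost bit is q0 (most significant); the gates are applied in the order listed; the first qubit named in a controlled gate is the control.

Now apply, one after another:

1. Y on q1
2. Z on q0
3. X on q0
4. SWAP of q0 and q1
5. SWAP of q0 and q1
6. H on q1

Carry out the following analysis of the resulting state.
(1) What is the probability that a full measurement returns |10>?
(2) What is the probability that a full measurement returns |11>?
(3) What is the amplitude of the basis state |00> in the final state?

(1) A full measurement returns |10> with probability 1/2. Key observation: the block from step 4 through step 5 cancels to the identity and can be dropped.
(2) The probability of measuring |11> is 1/2.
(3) |00> carries amplitude 0 in the final state.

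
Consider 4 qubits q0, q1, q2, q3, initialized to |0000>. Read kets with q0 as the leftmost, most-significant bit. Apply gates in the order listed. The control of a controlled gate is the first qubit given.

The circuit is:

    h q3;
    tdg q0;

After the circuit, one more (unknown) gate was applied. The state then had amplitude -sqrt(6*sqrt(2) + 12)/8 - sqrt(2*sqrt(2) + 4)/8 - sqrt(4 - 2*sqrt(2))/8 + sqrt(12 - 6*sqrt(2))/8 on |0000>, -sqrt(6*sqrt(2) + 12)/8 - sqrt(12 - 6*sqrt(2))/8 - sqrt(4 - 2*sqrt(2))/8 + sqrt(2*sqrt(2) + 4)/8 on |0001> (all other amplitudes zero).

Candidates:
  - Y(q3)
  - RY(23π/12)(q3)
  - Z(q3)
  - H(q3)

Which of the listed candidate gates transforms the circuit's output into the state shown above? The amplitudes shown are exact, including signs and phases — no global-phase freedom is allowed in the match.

The unique candidate consistent with the amplitudes is RY(23π/12)(q3).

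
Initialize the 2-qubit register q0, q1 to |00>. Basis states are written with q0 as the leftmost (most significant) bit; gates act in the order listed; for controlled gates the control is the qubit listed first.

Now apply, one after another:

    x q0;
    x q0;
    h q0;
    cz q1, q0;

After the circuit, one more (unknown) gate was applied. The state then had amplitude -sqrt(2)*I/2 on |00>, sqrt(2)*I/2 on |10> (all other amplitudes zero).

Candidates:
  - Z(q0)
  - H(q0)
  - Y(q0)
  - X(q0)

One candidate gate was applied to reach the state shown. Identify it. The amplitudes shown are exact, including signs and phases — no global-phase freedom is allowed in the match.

The applied gate was Y(q0). Key observation: steps 1-2 multiply out to the identity, so the circuit reduces to the remaining gates.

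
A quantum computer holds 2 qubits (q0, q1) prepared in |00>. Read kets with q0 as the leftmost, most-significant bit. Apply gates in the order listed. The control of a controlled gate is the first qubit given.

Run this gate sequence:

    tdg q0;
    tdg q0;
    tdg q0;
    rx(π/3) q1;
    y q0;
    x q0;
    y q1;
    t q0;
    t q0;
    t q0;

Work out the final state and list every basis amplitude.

The resulting statevector has amplitude -I/2 on |00>, -sqrt(3)/2 on |01>, 0 on |10>, 0 on |11>.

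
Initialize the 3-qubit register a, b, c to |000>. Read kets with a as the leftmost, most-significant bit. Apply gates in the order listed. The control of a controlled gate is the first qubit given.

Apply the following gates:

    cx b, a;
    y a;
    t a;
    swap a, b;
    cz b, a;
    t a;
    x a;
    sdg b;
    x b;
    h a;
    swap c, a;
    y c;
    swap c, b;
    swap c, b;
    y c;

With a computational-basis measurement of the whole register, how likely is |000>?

The probability of measuring |000> is 1/2. Key observation: steps 12-15 multiply out to the identity, so the circuit reduces to the remaining gates.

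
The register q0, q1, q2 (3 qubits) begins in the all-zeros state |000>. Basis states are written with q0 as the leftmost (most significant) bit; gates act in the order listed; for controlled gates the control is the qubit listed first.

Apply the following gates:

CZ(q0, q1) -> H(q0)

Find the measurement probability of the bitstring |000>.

A full measurement returns |000> with probability 1/2.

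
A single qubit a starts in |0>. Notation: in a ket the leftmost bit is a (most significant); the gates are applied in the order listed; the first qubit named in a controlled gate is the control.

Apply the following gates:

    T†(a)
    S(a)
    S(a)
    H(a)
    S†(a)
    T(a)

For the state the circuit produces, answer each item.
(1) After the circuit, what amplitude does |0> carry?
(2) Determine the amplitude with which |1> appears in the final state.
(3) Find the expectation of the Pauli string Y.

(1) |0> carries amplitude sqrt(2)/2 in the final state.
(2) |1> carries amplitude -sqrt(2)*exp(3*I*pi/4)/2 in the final state.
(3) In the final state, Y has expectation -sqrt(2)/2.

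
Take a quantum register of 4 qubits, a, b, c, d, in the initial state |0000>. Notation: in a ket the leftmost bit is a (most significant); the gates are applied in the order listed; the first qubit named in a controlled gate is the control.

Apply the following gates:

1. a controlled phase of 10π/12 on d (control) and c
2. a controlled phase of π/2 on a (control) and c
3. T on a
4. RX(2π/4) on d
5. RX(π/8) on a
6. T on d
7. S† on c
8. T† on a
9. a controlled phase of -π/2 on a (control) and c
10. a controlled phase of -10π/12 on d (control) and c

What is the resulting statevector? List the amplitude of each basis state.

The final amplitudes are sqrt(2)*cos(pi/16)/2 on |0000>, -sqrt(2)*exp(3*I*pi/4)*cos(pi/16)/2 on |0001>, -sqrt(2)*exp(I*pi/4)*sin(pi/16)/2 on |1000>, -sqrt(2)*sin(pi/16)/2 on |1001>, and 0 on every other basis state.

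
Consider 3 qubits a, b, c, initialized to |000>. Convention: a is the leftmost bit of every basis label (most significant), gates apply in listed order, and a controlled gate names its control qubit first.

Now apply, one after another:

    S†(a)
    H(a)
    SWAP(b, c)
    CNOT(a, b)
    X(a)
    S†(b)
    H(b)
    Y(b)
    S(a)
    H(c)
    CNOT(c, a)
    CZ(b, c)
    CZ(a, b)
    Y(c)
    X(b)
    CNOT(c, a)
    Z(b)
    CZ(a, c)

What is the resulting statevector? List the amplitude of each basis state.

The final amplitudes are -sqrt(2)*I/4 on |000>, sqrt(2)*I/4 on |001>, sqrt(2)*I/4 on |010>, -sqrt(2)*I/4 on |011>, -sqrt(2)*I/4 on |100>, -sqrt(2)*I/4 on |101>, sqrt(2)*I/4 on |110>, sqrt(2)*I/4 on |111>.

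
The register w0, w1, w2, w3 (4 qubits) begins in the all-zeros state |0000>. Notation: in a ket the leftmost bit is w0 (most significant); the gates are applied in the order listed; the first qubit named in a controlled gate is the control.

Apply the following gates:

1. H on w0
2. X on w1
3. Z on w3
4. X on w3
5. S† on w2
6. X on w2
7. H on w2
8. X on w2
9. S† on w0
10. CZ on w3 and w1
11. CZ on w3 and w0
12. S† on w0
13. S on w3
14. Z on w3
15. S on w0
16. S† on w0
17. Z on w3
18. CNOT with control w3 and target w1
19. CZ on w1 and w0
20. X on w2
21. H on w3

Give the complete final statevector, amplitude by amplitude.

The resulting statevector has amplitude -sqrt(2)*I/4 on |0000>, sqrt(2)*I/4 on |0001>, sqrt(2)*I/4 on |0010>, -sqrt(2)*I/4 on |0011>, 0 on |0100>, 0 on |0101>, 0 on |0110>, 0 on |0111>, -sqrt(2)*I/4 on |1000>, sqrt(2)*I/4 on |1001>, sqrt(2)*I/4 on |1010>, -sqrt(2)*I/4 on |1011>, 0 on |1100>, 0 on |1101>, 0 on |1110>, 0 on |1111>. Key observation: gates 14-17 undo each other exactly, leaving only the rest of the circuit to track.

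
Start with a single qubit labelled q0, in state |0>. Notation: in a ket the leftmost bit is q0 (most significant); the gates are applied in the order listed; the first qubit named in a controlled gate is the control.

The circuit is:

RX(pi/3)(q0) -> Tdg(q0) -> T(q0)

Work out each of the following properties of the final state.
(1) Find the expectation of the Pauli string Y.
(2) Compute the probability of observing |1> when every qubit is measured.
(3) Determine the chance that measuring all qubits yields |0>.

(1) The expectation value of Y is -sqrt(3)/2.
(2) The probability of measuring |1> is 1/4.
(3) Outcome |0> occurs with probability 3/4.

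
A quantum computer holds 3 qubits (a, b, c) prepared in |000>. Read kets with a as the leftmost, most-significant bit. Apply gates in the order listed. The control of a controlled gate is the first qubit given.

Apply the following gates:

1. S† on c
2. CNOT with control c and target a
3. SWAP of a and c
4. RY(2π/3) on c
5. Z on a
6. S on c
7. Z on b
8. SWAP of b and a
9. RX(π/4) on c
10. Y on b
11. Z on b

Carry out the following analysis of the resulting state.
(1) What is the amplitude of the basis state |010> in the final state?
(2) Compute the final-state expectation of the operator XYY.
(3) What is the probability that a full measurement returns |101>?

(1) |010> carries amplitude -I*sqrt(sqrt(2) + 2)/4 - I*sqrt(6 - 3*sqrt(2))/4 in the final state.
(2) In the final state, XYY has expectation 0.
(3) Outcome |101> occurs with probability 0.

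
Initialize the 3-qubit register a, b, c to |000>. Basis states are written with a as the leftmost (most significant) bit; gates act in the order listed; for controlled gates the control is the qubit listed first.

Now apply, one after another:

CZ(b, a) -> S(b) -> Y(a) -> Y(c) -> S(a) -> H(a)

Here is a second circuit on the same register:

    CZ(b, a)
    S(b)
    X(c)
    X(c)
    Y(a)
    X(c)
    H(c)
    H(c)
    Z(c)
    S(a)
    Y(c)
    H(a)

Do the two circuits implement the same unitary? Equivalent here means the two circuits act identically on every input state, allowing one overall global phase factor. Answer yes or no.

No — the two circuits implement different unitaries, even allowing a global phase.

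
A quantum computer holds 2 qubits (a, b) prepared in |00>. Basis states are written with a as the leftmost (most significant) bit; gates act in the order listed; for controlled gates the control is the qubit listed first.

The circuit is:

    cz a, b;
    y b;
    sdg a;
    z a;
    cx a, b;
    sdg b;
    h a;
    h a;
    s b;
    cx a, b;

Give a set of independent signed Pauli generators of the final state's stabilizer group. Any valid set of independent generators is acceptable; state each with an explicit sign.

One valid set of independent stabilizer generators is +ZI, -IZ (any independent generating set of the same group is equally correct). Key observation: the block from step 5 through step 10 cancels to the identity and can be dropped.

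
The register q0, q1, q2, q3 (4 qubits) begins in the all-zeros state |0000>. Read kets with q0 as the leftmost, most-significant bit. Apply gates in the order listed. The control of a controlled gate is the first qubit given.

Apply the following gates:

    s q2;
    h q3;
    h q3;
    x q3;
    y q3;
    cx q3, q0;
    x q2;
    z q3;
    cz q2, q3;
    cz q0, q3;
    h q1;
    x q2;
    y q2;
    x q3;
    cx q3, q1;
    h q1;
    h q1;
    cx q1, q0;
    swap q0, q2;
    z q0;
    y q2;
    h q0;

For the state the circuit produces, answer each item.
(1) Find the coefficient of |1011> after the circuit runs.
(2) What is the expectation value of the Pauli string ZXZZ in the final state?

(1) The final state's coefficient on |1011> equals I/2.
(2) In the final state, ZXZZ has expectation 0.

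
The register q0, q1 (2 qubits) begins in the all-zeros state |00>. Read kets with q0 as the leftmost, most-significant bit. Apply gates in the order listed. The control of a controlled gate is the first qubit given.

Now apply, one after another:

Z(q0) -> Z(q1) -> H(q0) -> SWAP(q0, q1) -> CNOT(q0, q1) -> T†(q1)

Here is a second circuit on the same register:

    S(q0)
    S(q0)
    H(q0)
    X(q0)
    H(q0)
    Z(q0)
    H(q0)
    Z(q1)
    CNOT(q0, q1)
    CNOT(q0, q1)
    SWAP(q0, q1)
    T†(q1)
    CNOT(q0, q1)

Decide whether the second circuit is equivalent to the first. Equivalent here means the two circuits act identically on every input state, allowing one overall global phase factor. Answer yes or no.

No — the two circuits implement different unitaries, even allowing a global phase.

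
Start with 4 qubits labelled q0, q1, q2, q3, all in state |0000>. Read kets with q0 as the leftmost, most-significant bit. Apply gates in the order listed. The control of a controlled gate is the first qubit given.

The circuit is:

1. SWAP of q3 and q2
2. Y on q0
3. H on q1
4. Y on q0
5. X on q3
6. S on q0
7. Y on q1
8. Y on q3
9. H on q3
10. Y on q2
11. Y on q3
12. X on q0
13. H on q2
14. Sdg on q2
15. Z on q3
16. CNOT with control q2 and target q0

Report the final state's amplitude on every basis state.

After the circuit, the state carries amplitude 0 on |0000>, 0 on |0001>, -sqrt(2)*I/4 on |0010>, -sqrt(2)*I/4 on |0011>, 0 on |0100>, 0 on |0101>, sqrt(2)*I/4 on |0110>, sqrt(2)*I/4 on |0111>, -sqrt(2)/4 on |1000>, -sqrt(2)/4 on |1001>, 0 on |1010>, 0 on |1011>, sqrt(2)/4 on |1100>, sqrt(2)/4 on |1101>, 0 on |1110>, 0 on |1111>.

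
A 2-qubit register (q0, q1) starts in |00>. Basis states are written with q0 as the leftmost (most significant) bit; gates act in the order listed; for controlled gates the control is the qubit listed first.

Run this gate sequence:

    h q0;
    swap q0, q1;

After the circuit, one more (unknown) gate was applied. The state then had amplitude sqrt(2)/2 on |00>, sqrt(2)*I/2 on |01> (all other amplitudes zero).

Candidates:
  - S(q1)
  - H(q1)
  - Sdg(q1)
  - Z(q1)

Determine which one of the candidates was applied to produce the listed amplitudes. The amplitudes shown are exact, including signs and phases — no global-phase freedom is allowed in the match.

It was S(q1) that produced the state shown.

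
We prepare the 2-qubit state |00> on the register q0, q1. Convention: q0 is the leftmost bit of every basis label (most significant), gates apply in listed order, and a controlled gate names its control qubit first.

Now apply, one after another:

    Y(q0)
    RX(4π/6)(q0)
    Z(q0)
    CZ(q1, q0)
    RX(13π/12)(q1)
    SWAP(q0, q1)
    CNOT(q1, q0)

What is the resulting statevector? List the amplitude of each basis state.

After the circuit, the state carries amplitude -sqrt(3*sqrt(2) + 6)/8 + 3*sqrt(2 - sqrt(2))/8 on |00>, -sqrt(3*sqrt(2) + 6)/8 - sqrt(2 - sqrt(2))/8 on |01>, -3*I*sqrt(sqrt(2) + 2)/8 - I*sqrt(6 - 3*sqrt(2))/8 on |10>, -I*sqrt(6 - 3*sqrt(2))/8 + I*sqrt(sqrt(2) + 2)/8 on |11>.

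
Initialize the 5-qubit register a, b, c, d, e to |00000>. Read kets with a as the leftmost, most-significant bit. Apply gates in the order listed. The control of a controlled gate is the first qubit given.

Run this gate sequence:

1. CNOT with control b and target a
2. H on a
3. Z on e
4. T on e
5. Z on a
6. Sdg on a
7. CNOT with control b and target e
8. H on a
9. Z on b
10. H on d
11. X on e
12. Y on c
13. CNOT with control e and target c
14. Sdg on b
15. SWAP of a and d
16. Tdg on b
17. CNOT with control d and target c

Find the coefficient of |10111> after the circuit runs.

|10111> carries amplitude sqrt(2)*(1 + I)/4 in the final state.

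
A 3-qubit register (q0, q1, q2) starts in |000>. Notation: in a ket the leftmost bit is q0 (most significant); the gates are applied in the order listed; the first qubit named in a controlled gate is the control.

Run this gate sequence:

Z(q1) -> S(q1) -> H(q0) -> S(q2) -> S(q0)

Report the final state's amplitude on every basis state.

After the circuit, the state carries amplitude sqrt(2)/2 on |000>, sqrt(2)*I/2 on |100>, and 0 on every other basis state.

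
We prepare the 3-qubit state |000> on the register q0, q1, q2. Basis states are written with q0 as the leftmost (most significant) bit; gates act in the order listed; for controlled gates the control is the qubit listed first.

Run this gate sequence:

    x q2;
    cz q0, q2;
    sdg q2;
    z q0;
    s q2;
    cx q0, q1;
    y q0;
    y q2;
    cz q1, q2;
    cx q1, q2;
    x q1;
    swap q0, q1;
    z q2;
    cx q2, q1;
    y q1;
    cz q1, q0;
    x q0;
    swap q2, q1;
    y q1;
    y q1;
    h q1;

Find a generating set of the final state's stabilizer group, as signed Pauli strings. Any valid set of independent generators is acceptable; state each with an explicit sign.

The final state is stabilized by the group generated by +IXI, +ZII, +IIZ; other independent generating sets are equally valid.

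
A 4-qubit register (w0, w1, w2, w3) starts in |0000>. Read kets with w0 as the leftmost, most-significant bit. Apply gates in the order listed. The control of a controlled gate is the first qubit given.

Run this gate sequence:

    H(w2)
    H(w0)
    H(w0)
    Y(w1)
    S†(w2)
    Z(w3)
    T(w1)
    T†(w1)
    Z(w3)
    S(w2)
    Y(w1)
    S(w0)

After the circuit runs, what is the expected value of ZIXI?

The observable ZIXI averages to 1. Key observation: steps 4-11 multiply out to the identity, so the circuit reduces to the remaining gates.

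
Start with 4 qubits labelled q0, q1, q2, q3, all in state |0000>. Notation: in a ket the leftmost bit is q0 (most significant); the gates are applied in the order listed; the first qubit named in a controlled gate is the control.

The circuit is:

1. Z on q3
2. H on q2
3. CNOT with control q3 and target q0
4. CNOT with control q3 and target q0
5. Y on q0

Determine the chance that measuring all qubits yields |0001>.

A full measurement returns |0001> with probability 0. Key observation: gates 3-4 undo each other exactly, leaving only the rest of the circuit to track.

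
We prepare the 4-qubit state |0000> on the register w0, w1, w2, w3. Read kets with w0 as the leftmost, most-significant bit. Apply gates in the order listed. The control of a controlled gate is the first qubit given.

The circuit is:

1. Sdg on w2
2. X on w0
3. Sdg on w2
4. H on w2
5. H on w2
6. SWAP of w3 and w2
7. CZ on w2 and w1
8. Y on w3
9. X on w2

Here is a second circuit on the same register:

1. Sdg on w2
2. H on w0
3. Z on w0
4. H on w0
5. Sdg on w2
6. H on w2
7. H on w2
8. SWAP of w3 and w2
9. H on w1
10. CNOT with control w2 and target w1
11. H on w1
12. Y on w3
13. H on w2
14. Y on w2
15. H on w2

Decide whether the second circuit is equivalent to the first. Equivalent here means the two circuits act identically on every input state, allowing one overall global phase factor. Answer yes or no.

No — the two circuits implement different unitaries, even allowing a global phase.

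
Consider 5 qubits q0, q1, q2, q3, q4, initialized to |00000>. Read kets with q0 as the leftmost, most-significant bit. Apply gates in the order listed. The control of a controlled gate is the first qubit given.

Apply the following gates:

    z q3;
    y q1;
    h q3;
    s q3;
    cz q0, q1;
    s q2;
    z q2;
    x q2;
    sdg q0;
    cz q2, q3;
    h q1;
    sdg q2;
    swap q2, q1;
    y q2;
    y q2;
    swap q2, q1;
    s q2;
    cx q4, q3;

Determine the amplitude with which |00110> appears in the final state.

The final state's coefficient on |00110> equals 1/2. Key observation: steps 12-17 multiply out to the identity, so the circuit reduces to the remaining gates.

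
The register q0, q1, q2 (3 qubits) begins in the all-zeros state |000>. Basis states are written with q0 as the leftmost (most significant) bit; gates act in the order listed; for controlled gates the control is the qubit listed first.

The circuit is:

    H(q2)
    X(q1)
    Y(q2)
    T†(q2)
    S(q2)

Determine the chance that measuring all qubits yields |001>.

The probability of measuring |001> is 0.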